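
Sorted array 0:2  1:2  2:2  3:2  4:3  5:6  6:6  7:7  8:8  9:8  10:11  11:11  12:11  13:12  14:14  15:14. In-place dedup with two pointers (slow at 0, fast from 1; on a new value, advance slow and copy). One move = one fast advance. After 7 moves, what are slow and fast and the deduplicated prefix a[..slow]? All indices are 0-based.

slow=0 fast=1: a[fast]=2=a[slow] dup, fast++
slow=0 fast=2: a[fast]=2=a[slow] dup, fast++
slow=0 fast=3: a[fast]=2=a[slow] dup, fast++
slow=0 fast=4: a[fast]=3≠a[slow]=2 write a[1]=3, slow++,fast++
slow=1 fast=5: a[fast]=6≠a[slow]=3 write a[2]=6, slow++,fast++
slow=2 fast=6: a[fast]=6=a[slow] dup, fast++
slow=2 fast=7: a[fast]=7≠a[slow]=6 write a[3]=7, slow++,fast++

slow=3, fast=8, prefix=[2, 3, 6, 7]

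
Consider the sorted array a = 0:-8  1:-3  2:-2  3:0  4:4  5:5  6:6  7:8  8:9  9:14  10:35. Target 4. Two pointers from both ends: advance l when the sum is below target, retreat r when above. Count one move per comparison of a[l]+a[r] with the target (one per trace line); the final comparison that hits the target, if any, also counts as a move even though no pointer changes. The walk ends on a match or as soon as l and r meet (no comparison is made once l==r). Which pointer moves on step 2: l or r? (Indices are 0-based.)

l=0 r=10: -8+35=27 >4, r--
l=0 r=9: -8+14=6 >4, r--

r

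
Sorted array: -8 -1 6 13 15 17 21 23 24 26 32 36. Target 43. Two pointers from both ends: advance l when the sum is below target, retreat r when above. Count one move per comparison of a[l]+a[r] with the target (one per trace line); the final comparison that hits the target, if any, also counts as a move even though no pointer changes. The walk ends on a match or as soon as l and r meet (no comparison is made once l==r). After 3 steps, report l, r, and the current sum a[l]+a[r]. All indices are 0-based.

[0,11] -8+36=28 <43 → l++
[1,11] -1+36=35 <43 → l++
[2,11] 6+36=42 <43 → l++

l=3, r=11, sum=49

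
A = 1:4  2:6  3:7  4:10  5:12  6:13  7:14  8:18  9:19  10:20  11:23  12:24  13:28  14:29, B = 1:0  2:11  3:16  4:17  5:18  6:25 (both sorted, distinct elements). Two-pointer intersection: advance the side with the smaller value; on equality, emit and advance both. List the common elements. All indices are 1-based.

intersection = [18]

i=1 j=1: 4>0, j++
i=1 j=2: 4<11, i++
i=2 j=2: 6<11, i++
i=3 j=2: 7<11, i++
i=4 j=2: 10<11, i++
i=5 j=2: 12>11, j++
i=5 j=3: 12<16, i++
i=6 j=3: 13<16, i++
i=7 j=3: 14<16, i++
i=8 j=3: 18>16, j++
i=8 j=4: 18>17, j++
i=8 j=5: 18==18 emit, i++,j++
i=9 j=6: 19<25, i++
i=10 j=6: 20<25, i++
i=11 j=6: 23<25, i++
i=12 j=6: 24<25, i++
i=13 j=6: 28>25, j++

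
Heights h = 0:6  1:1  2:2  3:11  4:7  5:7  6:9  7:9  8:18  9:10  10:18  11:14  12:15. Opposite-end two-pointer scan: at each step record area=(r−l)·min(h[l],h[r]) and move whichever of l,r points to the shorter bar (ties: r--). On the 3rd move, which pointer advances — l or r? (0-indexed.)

[0,12] min(6,15)*12=72 best=72 * → l++
[1,12] min(1,15)*11=11 best=72 → l++
[2,12] min(2,15)*10=20 best=72 → l++

l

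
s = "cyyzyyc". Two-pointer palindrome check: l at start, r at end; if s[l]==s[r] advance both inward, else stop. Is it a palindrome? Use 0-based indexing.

palindrome

[0,6] 'c'=='c' → l++,r--
[1,5] 'y'=='y' → l++,r--
[2,4] 'y'=='y' → l++,r--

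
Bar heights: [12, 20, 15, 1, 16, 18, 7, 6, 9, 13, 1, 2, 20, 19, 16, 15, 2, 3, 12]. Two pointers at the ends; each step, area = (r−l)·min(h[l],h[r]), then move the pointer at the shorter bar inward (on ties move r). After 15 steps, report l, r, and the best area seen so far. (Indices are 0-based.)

l=1, r=4, best area=228

[0,18] min(12,12)*18=216 best=216 * → r--
[0,17] min(12,3)*17=51 best=216 → r--
[0,16] min(12,2)*16=32 best=216 → r--
[0,15] min(12,15)*15=180 best=216 → l++
[1,15] min(20,15)*14=210 best=216 → r--
[1,14] min(20,16)*13=208 best=216 → r--
[1,13] min(20,19)*12=228 best=228 * → r--
[1,12] min(20,20)*11=220 best=228 → r--
[1,11] min(20,2)*10=20 best=228 → r--
[1,10] min(20,1)*9=9 best=228 → r--
[1,9] min(20,13)*8=104 best=228 → r--
[1,8] min(20,9)*7=63 best=228 → r--
[1,7] min(20,6)*6=36 best=228 → r--
[1,6] min(20,7)*5=35 best=228 → r--
[1,5] min(20,18)*4=72 best=228 → r--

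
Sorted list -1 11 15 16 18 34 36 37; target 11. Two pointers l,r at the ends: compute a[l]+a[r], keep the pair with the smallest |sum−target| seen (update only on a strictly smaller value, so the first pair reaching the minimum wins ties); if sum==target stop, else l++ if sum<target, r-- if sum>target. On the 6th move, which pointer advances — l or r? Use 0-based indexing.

r

[0,7] -1+37=36 d=25 * → r--
[0,6] -1+36=35 d=24 * → r--
[0,5] -1+34=33 d=22 * → r--
[0,4] -1+18=17 d=6 * → r--
[0,3] -1+16=15 d=4 * → r--
[0,2] -1+15=14 d=3 * → r--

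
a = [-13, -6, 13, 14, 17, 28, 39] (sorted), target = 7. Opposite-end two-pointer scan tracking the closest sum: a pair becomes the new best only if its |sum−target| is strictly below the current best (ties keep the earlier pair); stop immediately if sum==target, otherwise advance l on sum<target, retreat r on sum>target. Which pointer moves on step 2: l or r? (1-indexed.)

l=1 r=7: -13+39=26 d=19 *, r--
l=1 r=6: -13+28=15 d=8 *, r--

r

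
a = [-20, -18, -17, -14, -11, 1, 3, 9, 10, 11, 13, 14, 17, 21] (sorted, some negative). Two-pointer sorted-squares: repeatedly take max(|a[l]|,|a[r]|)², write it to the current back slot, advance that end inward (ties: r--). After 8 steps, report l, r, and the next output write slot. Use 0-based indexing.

l=0 r=13: |-20|<=|21| out[13]=441, r--
l=0 r=12: |-20|>|17| out[12]=400, l++
l=1 r=12: |-18|>|17| out[11]=324, l++
l=2 r=12: |-17|<=|17| out[10]=289, r--
l=2 r=11: |-17|>|14| out[9]=289, l++
l=3 r=11: |-14|<=|14| out[8]=196, r--
l=3 r=10: |-14|>|13| out[7]=196, l++
l=4 r=10: |-11|<=|13| out[6]=169, r--

l=4, r=9, next write slot=5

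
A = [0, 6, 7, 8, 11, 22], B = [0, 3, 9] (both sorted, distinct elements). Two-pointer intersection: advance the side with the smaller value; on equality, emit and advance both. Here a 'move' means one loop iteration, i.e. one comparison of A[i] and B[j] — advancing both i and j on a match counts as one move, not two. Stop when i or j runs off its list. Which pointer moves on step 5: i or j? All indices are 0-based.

i

i=0 j=0: 0==0 emit, i++,j++
i=1 j=1: 6>3, j++
i=1 j=2: 6<9, i++
i=2 j=2: 7<9, i++
i=3 j=2: 8<9, i++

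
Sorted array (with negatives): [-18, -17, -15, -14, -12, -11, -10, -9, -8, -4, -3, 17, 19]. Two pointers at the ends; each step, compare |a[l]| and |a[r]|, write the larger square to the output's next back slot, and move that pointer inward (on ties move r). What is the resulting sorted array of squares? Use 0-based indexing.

[9, 16, 64, 81, 100, 121, 144, 196, 225, 289, 289, 324, 361]

l=0 r=12: |-18|<=|19| out[12]=361, r--
l=0 r=11: |-18|>|17| out[11]=324, l++
l=1 r=11: |-17|<=|17| out[10]=289, r--
l=1 r=10: |-17|>|-3| out[9]=289, l++
l=2 r=10: |-15|>|-3| out[8]=225, l++
l=3 r=10: |-14|>|-3| out[7]=196, l++
l=4 r=10: |-12|>|-3| out[6]=144, l++
l=5 r=10: |-11|>|-3| out[5]=121, l++
l=6 r=10: |-10|>|-3| out[4]=100, l++
l=7 r=10: |-9|>|-3| out[3]=81, l++
l=8 r=10: |-8|>|-3| out[2]=64, l++
l=9 r=10: |-4|>|-3| out[1]=16, l++
l=10 r=10: |-3|<=|-3| out[0]=9, r--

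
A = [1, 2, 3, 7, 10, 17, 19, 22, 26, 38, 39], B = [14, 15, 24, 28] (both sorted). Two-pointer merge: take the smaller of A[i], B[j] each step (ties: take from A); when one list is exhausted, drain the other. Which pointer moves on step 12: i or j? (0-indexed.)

[i=0,j=0] A[i]=1<=B[j]=14 take 1 → i++
[i=1,j=0] A[i]=2<=B[j]=14 take 2 → i++
[i=2,j=0] A[i]=3<=B[j]=14 take 3 → i++
[i=3,j=0] A[i]=7<=B[j]=14 take 7 → i++
[i=4,j=0] A[i]=10<=B[j]=14 take 10 → i++
[i=5,j=0] A[i]=17>B[j]=14 take 14 → j++
[i=5,j=1] A[i]=17>B[j]=15 take 15 → j++
[i=5,j=2] A[i]=17<=B[j]=24 take 17 → i++
[i=6,j=2] A[i]=19<=B[j]=24 take 19 → i++
[i=7,j=2] A[i]=22<=B[j]=24 take 22 → i++
[i=8,j=2] A[i]=26>B[j]=24 take 24 → j++
[i=8,j=3] A[i]=26<=B[j]=28 take 26 → i++

i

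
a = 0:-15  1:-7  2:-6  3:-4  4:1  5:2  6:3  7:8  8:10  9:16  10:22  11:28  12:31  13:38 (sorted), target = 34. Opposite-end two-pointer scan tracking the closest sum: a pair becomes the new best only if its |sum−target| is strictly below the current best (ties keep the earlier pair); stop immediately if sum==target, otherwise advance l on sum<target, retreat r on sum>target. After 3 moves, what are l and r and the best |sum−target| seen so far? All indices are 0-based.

l=0 r=13: -15+38=23 d=11 *, l++
l=1 r=13: -7+38=31 d=3 *, l++
l=2 r=13: -6+38=32 d=2 *, l++

l=3, r=13, best |Δ|=2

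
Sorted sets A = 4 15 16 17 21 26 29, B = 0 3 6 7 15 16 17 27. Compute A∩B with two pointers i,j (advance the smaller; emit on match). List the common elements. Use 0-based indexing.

intersection = [15, 16, 17]

i=0 j=0: 4>0, j++
i=0 j=1: 4>3, j++
i=0 j=2: 4<6, i++
i=1 j=2: 15>6, j++
i=1 j=3: 15>7, j++
i=1 j=4: 15==15 emit, i++,j++
i=2 j=5: 16==16 emit, i++,j++
i=3 j=6: 17==17 emit, i++,j++
i=4 j=7: 21<27, i++
i=5 j=7: 26<27, i++
i=6 j=7: 29>27, j++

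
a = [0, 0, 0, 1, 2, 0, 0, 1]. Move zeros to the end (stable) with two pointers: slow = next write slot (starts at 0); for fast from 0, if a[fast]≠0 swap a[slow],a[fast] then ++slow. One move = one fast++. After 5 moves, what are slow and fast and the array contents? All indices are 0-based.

slow=2, fast=5, a=[1, 2, 0, 0, 0, 0, 0, 1]

slow=0 fast=0: a[fast]=0, fast++
slow=0 fast=1: a[fast]=0, fast++
slow=0 fast=2: a[fast]=0, fast++
slow=0 fast=3: a[fast]=1≠0 swap→a[0]=1, slow++,fast++
slow=1 fast=4: a[fast]=2≠0 swap→a[1]=2, slow++,fast++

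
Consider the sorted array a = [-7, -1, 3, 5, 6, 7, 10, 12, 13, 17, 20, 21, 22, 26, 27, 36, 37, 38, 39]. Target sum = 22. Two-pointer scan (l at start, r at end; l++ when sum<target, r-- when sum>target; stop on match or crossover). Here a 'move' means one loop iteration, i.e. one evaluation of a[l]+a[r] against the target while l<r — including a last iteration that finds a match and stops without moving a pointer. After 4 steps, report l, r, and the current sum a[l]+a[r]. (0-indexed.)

[0,18] -7+39=32 >22 → r--
[0,17] -7+38=31 >22 → r--
[0,16] -7+37=30 >22 → r--
[0,15] -7+36=29 >22 → r--

l=0, r=14, sum=20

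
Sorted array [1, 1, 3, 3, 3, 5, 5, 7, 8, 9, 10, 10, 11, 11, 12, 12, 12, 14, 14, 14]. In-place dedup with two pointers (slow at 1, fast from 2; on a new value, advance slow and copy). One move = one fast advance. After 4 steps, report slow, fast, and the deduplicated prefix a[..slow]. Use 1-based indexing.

slow=1 fast=2: a[fast]=1=a[slow] dup, fast++
slow=1 fast=3: a[fast]=3≠a[slow]=1 write a[2]=3, slow++,fast++
slow=2 fast=4: a[fast]=3=a[slow] dup, fast++
slow=2 fast=5: a[fast]=3=a[slow] dup, fast++

slow=2, fast=6, prefix=[1, 3]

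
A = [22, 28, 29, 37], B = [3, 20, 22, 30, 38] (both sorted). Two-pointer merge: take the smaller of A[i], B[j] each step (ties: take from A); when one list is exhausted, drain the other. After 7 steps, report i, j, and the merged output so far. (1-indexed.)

i=4, j=5, merged so far=[3, 20, 22, 22, 28, 29, 30]

i=1 j=1: A[i]=22>B[j]=3 take 3, j++
i=1 j=2: A[i]=22>B[j]=20 take 20, j++
i=1 j=3: A[i]=22<=B[j]=22 take 22, i++
i=2 j=3: A[i]=28>B[j]=22 take 22, j++
i=2 j=4: A[i]=28<=B[j]=30 take 28, i++
i=3 j=4: A[i]=29<=B[j]=30 take 29, i++
i=4 j=4: A[i]=37>B[j]=30 take 30, j++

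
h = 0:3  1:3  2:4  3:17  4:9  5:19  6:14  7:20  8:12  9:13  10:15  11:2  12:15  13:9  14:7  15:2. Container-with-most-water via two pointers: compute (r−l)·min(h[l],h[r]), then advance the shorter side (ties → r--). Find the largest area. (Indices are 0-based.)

max area = 135

[0,15] min(3,2)*15=30 best=30 * → r--
[0,14] min(3,7)*14=42 best=42 * → l++
[1,14] min(3,7)*13=39 best=42 → l++
[2,14] min(4,7)*12=48 best=48 * → l++
[3,14] min(17,7)*11=77 best=77 * → r--
[3,13] min(17,9)*10=90 best=90 * → r--
[3,12] min(17,15)*9=135 best=135 * → r--
[3,11] min(17,2)*8=16 best=135 → r--
[3,10] min(17,15)*7=105 best=135 → r--
[3,9] min(17,13)*6=78 best=135 → r--
[3,8] min(17,12)*5=60 best=135 → r--
[3,7] min(17,20)*4=68 best=135 → l++
[4,7] min(9,20)*3=27 best=135 → l++
[5,7] min(19,20)*2=38 best=135 → l++
[6,7] min(14,20)*1=14 best=135 → l++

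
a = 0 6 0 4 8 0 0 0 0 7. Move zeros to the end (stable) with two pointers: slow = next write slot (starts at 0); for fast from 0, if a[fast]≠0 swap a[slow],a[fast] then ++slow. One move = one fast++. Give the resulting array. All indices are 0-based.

[6, 4, 8, 7, 0, 0, 0, 0, 0, 0]

slow=0 fast=0: a[fast]=0, fast++
slow=0 fast=1: a[fast]=6≠0 swap→a[0]=6, slow++,fast++
slow=1 fast=2: a[fast]=0, fast++
slow=1 fast=3: a[fast]=4≠0 swap→a[1]=4, slow++,fast++
slow=2 fast=4: a[fast]=8≠0 swap→a[2]=8, slow++,fast++
slow=3 fast=5: a[fast]=0, fast++
slow=3 fast=6: a[fast]=0, fast++
slow=3 fast=7: a[fast]=0, fast++
slow=3 fast=8: a[fast]=0, fast++
slow=3 fast=9: a[fast]=7≠0 swap→a[3]=7, slow++,fast++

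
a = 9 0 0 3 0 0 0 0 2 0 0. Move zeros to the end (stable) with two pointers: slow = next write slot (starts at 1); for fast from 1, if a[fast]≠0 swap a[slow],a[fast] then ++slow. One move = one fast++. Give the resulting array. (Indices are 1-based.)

[9, 3, 2, 0, 0, 0, 0, 0, 0, 0, 0]

slow=1 fast=1: a[fast]=9≠0 swap→a[1]=9, slow++,fast++
slow=2 fast=2: a[fast]=0, fast++
slow=2 fast=3: a[fast]=0, fast++
slow=2 fast=4: a[fast]=3≠0 swap→a[2]=3, slow++,fast++
slow=3 fast=5: a[fast]=0, fast++
slow=3 fast=6: a[fast]=0, fast++
slow=3 fast=7: a[fast]=0, fast++
slow=3 fast=8: a[fast]=0, fast++
slow=3 fast=9: a[fast]=2≠0 swap→a[3]=2, slow++,fast++
slow=4 fast=10: a[fast]=0, fast++
slow=4 fast=11: a[fast]=0, fast++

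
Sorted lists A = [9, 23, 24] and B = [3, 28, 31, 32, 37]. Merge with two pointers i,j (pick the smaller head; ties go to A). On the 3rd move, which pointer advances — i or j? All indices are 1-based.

i=1 j=1: A[i]=9>B[j]=3 take 3, j++
i=1 j=2: A[i]=9<=B[j]=28 take 9, i++
i=2 j=2: A[i]=23<=B[j]=28 take 23, i++

i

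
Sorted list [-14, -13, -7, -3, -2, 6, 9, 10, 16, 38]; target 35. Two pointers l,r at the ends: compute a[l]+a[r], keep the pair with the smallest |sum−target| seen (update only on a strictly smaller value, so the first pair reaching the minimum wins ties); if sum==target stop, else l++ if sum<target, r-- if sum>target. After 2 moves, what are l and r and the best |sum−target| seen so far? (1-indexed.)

l=3, r=10, best |Δ|=10

l=1 r=10: -14+38=24 d=11 *, l++
l=2 r=10: -13+38=25 d=10 *, l++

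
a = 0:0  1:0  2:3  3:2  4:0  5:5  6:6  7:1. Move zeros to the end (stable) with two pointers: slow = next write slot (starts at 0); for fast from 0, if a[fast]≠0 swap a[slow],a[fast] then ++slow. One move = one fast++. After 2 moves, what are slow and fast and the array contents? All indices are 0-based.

slow=0, fast=2, a=[0, 0, 3, 2, 0, 5, 6, 1]

(s=0,f=0) a[fast]=0 → fast++
(s=0,f=1) a[fast]=0 → fast++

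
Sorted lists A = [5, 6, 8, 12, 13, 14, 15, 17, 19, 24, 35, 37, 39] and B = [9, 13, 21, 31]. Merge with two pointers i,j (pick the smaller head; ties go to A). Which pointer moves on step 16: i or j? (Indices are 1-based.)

i

i=1 j=1: A[i]=5<=B[j]=9 take 5, i++
i=2 j=1: A[i]=6<=B[j]=9 take 6, i++
i=3 j=1: A[i]=8<=B[j]=9 take 8, i++
i=4 j=1: A[i]=12>B[j]=9 take 9, j++
i=4 j=2: A[i]=12<=B[j]=13 take 12, i++
i=5 j=2: A[i]=13<=B[j]=13 take 13, i++
i=6 j=2: A[i]=14>B[j]=13 take 13, j++
i=6 j=3: A[i]=14<=B[j]=21 take 14, i++
i=7 j=3: A[i]=15<=B[j]=21 take 15, i++
i=8 j=3: A[i]=17<=B[j]=21 take 17, i++
i=9 j=3: A[i]=19<=B[j]=21 take 19, i++
i=10 j=3: A[i]=24>B[j]=21 take 21, j++
i=10 j=4: A[i]=24<=B[j]=31 take 24, i++
i=11 j=4: A[i]=35>B[j]=31 take 31, j++
i=11 j=5: B done, take A[i]=35, i++
i=12 j=5: B done, take A[i]=37, i++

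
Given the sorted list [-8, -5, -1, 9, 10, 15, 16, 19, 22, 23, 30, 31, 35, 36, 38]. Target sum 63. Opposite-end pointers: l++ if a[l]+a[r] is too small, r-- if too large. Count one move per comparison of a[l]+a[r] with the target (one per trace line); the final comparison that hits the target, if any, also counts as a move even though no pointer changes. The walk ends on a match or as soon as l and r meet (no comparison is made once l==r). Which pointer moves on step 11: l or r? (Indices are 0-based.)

r

l=0 r=14: -8+38=30 <63, l++
l=1 r=14: -5+38=33 <63, l++
l=2 r=14: -1+38=37 <63, l++
l=3 r=14: 9+38=47 <63, l++
l=4 r=14: 10+38=48 <63, l++
l=5 r=14: 15+38=53 <63, l++
l=6 r=14: 16+38=54 <63, l++
l=7 r=14: 19+38=57 <63, l++
l=8 r=14: 22+38=60 <63, l++
l=9 r=14: 23+38=61 <63, l++
l=10 r=14: 30+38=68 >63, r--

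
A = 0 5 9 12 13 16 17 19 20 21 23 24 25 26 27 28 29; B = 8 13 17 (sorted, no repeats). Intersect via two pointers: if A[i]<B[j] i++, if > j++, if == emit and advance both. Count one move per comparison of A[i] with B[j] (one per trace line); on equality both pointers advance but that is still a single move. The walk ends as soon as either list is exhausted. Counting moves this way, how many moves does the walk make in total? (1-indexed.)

8 moves

i=1 j=1: 0<8, i++
i=2 j=1: 5<8, i++
i=3 j=1: 9>8, j++
i=3 j=2: 9<13, i++
i=4 j=2: 12<13, i++
i=5 j=2: 13==13 emit, i++,j++
i=6 j=3: 16<17, i++
i=7 j=3: 17==17 emit, i++,j++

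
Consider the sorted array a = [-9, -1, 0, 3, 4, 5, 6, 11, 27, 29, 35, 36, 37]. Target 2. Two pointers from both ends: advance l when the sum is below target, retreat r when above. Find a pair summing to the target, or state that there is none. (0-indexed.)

(-9, 11)

[0,12] -9+37=28 >2 → r--
[0,11] -9+36=27 >2 → r--
[0,10] -9+35=26 >2 → r--
[0,9] -9+29=20 >2 → r--
[0,8] -9+27=18 >2 → r--
[0,7] -9+11=2 → found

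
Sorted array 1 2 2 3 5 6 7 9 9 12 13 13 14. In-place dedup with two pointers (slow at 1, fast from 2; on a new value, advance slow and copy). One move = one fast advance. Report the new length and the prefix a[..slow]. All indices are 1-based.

length 10; prefix = [1, 2, 3, 5, 6, 7, 9, 12, 13, 14]

(s=1,f=2) a[fast]=2≠a[slow]=1 write a[2]=2 → slow++,fast++
(s=2,f=3) a[fast]=2=a[slow] dup → fast++
(s=2,f=4) a[fast]=3≠a[slow]=2 write a[3]=3 → slow++,fast++
(s=3,f=5) a[fast]=5≠a[slow]=3 write a[4]=5 → slow++,fast++
(s=4,f=6) a[fast]=6≠a[slow]=5 write a[5]=6 → slow++,fast++
(s=5,f=7) a[fast]=7≠a[slow]=6 write a[6]=7 → slow++,fast++
(s=6,f=8) a[fast]=9≠a[slow]=7 write a[7]=9 → slow++,fast++
(s=7,f=9) a[fast]=9=a[slow] dup → fast++
(s=7,f=10) a[fast]=12≠a[slow]=9 write a[8]=12 → slow++,fast++
(s=8,f=11) a[fast]=13≠a[slow]=12 write a[9]=13 → slow++,fast++
(s=9,f=12) a[fast]=13=a[slow] dup → fast++
(s=9,f=13) a[fast]=14≠a[slow]=13 write a[10]=14 → slow++,fast++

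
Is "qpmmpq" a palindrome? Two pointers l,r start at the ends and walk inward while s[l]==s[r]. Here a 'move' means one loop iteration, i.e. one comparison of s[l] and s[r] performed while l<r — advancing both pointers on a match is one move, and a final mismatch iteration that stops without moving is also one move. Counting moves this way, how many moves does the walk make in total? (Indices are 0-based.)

3 moves

[0,5] 'q'=='q' → l++,r--
[1,4] 'p'=='p' → l++,r--
[2,3] 'm'=='m' → l++,r--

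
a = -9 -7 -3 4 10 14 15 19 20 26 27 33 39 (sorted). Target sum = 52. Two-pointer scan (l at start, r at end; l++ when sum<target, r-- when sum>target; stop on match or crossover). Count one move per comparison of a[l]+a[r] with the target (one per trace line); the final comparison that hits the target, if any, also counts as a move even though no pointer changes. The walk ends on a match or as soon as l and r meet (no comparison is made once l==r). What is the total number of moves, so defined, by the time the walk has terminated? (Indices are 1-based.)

9 moves

l=1 r=13: -9+39=30 <52, l++
l=2 r=13: -7+39=32 <52, l++
l=3 r=13: -3+39=36 <52, l++
l=4 r=13: 4+39=43 <52, l++
l=5 r=13: 10+39=49 <52, l++
l=6 r=13: 14+39=53 >52, r--
l=6 r=12: 14+33=47 <52, l++
l=7 r=12: 15+33=48 <52, l++
l=8 r=12: 19+33=52, found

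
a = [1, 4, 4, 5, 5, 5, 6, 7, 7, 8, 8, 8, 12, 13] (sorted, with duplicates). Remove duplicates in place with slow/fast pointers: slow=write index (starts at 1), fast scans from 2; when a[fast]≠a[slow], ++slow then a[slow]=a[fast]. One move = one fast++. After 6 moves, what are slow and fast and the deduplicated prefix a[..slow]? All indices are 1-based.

slow=1 fast=2: a[fast]=4≠a[slow]=1 write a[2]=4, slow++,fast++
slow=2 fast=3: a[fast]=4=a[slow] dup, fast++
slow=2 fast=4: a[fast]=5≠a[slow]=4 write a[3]=5, slow++,fast++
slow=3 fast=5: a[fast]=5=a[slow] dup, fast++
slow=3 fast=6: a[fast]=5=a[slow] dup, fast++
slow=3 fast=7: a[fast]=6≠a[slow]=5 write a[4]=6, slow++,fast++

slow=4, fast=8, prefix=[1, 4, 5, 6]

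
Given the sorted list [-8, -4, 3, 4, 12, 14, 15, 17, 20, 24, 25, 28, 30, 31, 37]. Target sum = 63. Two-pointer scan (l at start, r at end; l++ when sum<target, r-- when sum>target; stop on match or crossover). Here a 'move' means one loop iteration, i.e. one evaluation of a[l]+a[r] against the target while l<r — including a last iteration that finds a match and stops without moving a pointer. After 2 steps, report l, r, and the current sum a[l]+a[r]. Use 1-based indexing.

l=1 r=15: -8+37=29 <63, l++
l=2 r=15: -4+37=33 <63, l++

l=3, r=15, sum=40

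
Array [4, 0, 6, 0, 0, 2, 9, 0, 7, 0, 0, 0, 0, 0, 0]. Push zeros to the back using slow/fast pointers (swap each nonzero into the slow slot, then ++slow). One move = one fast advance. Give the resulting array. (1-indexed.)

(s=1,f=1) a[fast]=4≠0 swap→a[1]=4 → slow++,fast++
(s=2,f=2) a[fast]=0 → fast++
(s=2,f=3) a[fast]=6≠0 swap→a[2]=6 → slow++,fast++
(s=3,f=4) a[fast]=0 → fast++
(s=3,f=5) a[fast]=0 → fast++
(s=3,f=6) a[fast]=2≠0 swap→a[3]=2 → slow++,fast++
(s=4,f=7) a[fast]=9≠0 swap→a[4]=9 → slow++,fast++
(s=5,f=8) a[fast]=0 → fast++
(s=5,f=9) a[fast]=7≠0 swap→a[5]=7 → slow++,fast++
(s=6,f=10) a[fast]=0 → fast++
(s=6,f=11) a[fast]=0 → fast++
(s=6,f=12) a[fast]=0 → fast++
(s=6,f=13) a[fast]=0 → fast++
(s=6,f=14) a[fast]=0 → fast++
(s=6,f=15) a[fast]=0 → fast++

[4, 6, 2, 9, 7, 0, 0, 0, 0, 0, 0, 0, 0, 0, 0]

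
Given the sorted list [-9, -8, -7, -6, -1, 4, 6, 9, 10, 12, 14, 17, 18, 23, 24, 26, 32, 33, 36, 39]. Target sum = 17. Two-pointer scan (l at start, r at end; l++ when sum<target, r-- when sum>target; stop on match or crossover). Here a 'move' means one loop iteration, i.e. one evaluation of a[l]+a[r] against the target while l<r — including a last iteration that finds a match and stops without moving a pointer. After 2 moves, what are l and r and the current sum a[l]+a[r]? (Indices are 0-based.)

[0,19] -9+39=30 >17 → r--
[0,18] -9+36=27 >17 → r--

l=0, r=17, sum=24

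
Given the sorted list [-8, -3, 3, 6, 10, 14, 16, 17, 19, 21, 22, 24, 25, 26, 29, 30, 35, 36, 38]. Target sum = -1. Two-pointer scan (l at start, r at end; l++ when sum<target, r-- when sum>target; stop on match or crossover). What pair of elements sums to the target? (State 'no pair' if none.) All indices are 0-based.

l=0 r=18: -8+38=30 >-1, r--
l=0 r=17: -8+36=28 >-1, r--
l=0 r=16: -8+35=27 >-1, r--
l=0 r=15: -8+30=22 >-1, r--
l=0 r=14: -8+29=21 >-1, r--
l=0 r=13: -8+26=18 >-1, r--
l=0 r=12: -8+25=17 >-1, r--
l=0 r=11: -8+24=16 >-1, r--
l=0 r=10: -8+22=14 >-1, r--
l=0 r=9: -8+21=13 >-1, r--
l=0 r=8: -8+19=11 >-1, r--
l=0 r=7: -8+17=9 >-1, r--
l=0 r=6: -8+16=8 >-1, r--
l=0 r=5: -8+14=6 >-1, r--
l=0 r=4: -8+10=2 >-1, r--
l=0 r=3: -8+6=-2 <-1, l++
l=1 r=3: -3+6=3 >-1, r--
l=1 r=2: -3+3=0 >-1, r--

no pair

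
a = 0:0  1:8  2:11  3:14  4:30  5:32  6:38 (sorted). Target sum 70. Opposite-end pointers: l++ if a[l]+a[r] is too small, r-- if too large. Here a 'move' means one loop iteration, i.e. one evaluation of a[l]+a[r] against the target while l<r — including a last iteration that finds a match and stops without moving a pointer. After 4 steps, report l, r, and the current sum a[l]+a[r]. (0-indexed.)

[0,6] 0+38=38 <70 → l++
[1,6] 8+38=46 <70 → l++
[2,6] 11+38=49 <70 → l++
[3,6] 14+38=52 <70 → l++

l=4, r=6, sum=68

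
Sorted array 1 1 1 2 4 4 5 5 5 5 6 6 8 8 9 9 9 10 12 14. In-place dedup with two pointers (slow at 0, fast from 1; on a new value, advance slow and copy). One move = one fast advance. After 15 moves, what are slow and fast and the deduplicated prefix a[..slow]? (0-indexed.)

slow=0 fast=1: a[fast]=1=a[slow] dup, fast++
slow=0 fast=2: a[fast]=1=a[slow] dup, fast++
slow=0 fast=3: a[fast]=2≠a[slow]=1 write a[1]=2, slow++,fast++
slow=1 fast=4: a[fast]=4≠a[slow]=2 write a[2]=4, slow++,fast++
slow=2 fast=5: a[fast]=4=a[slow] dup, fast++
slow=2 fast=6: a[fast]=5≠a[slow]=4 write a[3]=5, slow++,fast++
slow=3 fast=7: a[fast]=5=a[slow] dup, fast++
slow=3 fast=8: a[fast]=5=a[slow] dup, fast++
slow=3 fast=9: a[fast]=5=a[slow] dup, fast++
slow=3 fast=10: a[fast]=6≠a[slow]=5 write a[4]=6, slow++,fast++
slow=4 fast=11: a[fast]=6=a[slow] dup, fast++
slow=4 fast=12: a[fast]=8≠a[slow]=6 write a[5]=8, slow++,fast++
slow=5 fast=13: a[fast]=8=a[slow] dup, fast++
slow=5 fast=14: a[fast]=9≠a[slow]=8 write a[6]=9, slow++,fast++
slow=6 fast=15: a[fast]=9=a[slow] dup, fast++

slow=6, fast=16, prefix=[1, 2, 4, 5, 6, 8, 9]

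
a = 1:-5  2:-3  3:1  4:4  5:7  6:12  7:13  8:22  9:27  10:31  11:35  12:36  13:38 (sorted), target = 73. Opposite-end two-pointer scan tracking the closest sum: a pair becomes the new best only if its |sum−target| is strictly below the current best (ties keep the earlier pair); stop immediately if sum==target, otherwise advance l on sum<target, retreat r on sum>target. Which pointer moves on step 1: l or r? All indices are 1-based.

l

[1,13] -5+38=33 d=40 * → l++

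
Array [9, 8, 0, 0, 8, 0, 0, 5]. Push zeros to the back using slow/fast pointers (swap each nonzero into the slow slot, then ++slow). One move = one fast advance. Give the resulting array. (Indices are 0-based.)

slow=0 fast=0: a[fast]=9≠0 swap→a[0]=9, slow++,fast++
slow=1 fast=1: a[fast]=8≠0 swap→a[1]=8, slow++,fast++
slow=2 fast=2: a[fast]=0, fast++
slow=2 fast=3: a[fast]=0, fast++
slow=2 fast=4: a[fast]=8≠0 swap→a[2]=8, slow++,fast++
slow=3 fast=5: a[fast]=0, fast++
slow=3 fast=6: a[fast]=0, fast++
slow=3 fast=7: a[fast]=5≠0 swap→a[3]=5, slow++,fast++

[9, 8, 8, 5, 0, 0, 0, 0]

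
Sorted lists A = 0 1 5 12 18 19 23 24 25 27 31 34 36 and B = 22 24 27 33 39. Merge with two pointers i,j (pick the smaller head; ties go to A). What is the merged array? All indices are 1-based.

[0, 1, 5, 12, 18, 19, 22, 23, 24, 24, 25, 27, 27, 31, 33, 34, 36, 39]

[i=1,j=1] A[i]=0<=B[j]=22 take 0 → i++
[i=2,j=1] A[i]=1<=B[j]=22 take 1 → i++
[i=3,j=1] A[i]=5<=B[j]=22 take 5 → i++
[i=4,j=1] A[i]=12<=B[j]=22 take 12 → i++
[i=5,j=1] A[i]=18<=B[j]=22 take 18 → i++
[i=6,j=1] A[i]=19<=B[j]=22 take 19 → i++
[i=7,j=1] A[i]=23>B[j]=22 take 22 → j++
[i=7,j=2] A[i]=23<=B[j]=24 take 23 → i++
[i=8,j=2] A[i]=24<=B[j]=24 take 24 → i++
[i=9,j=2] A[i]=25>B[j]=24 take 24 → j++
[i=9,j=3] A[i]=25<=B[j]=27 take 25 → i++
[i=10,j=3] A[i]=27<=B[j]=27 take 27 → i++
[i=11,j=3] A[i]=31>B[j]=27 take 27 → j++
[i=11,j=4] A[i]=31<=B[j]=33 take 31 → i++
[i=12,j=4] A[i]=34>B[j]=33 take 33 → j++
[i=12,j=5] A[i]=34<=B[j]=39 take 34 → i++
[i=13,j=5] A[i]=36<=B[j]=39 take 36 → i++
[i=14,j=5] A done, take B[j]=39 → j++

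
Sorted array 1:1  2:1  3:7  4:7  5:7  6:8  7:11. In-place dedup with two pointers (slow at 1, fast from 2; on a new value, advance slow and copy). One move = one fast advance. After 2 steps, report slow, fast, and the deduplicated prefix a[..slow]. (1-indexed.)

slow=1 fast=2: a[fast]=1=a[slow] dup, fast++
slow=1 fast=3: a[fast]=7≠a[slow]=1 write a[2]=7, slow++,fast++

slow=2, fast=4, prefix=[1, 7]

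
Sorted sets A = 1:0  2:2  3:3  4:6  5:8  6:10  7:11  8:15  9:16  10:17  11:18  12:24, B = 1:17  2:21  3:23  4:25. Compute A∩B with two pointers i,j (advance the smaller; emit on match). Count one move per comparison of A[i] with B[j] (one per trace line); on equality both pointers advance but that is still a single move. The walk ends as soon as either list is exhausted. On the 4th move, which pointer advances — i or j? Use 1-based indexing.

i

i=1 j=1: 0<17, i++
i=2 j=1: 2<17, i++
i=3 j=1: 3<17, i++
i=4 j=1: 6<17, i++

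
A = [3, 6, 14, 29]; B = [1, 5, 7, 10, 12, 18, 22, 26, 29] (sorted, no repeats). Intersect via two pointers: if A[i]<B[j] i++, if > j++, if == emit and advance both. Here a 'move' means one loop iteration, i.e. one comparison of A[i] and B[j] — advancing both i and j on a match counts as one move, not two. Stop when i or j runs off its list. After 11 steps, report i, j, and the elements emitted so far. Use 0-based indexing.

i=3, j=8, emitted=[]

[i=0,j=0] 3>1 → j++
[i=0,j=1] 3<5 → i++
[i=1,j=1] 6>5 → j++
[i=1,j=2] 6<7 → i++
[i=2,j=2] 14>7 → j++
[i=2,j=3] 14>10 → j++
[i=2,j=4] 14>12 → j++
[i=2,j=5] 14<18 → i++
[i=3,j=5] 29>18 → j++
[i=3,j=6] 29>22 → j++
[i=3,j=7] 29>26 → j++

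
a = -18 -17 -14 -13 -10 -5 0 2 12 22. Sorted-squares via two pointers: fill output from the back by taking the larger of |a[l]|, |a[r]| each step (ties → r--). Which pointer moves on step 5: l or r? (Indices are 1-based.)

l

l=1 r=10: |-18|<=|22| out[10]=484, r--
l=1 r=9: |-18|>|12| out[9]=324, l++
l=2 r=9: |-17|>|12| out[8]=289, l++
l=3 r=9: |-14|>|12| out[7]=196, l++
l=4 r=9: |-13|>|12| out[6]=169, l++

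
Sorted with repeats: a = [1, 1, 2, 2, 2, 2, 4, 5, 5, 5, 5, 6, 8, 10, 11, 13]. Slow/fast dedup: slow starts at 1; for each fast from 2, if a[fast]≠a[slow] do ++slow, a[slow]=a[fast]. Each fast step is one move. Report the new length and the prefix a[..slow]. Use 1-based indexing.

slow=1 fast=2: a[fast]=1=a[slow] dup, fast++
slow=1 fast=3: a[fast]=2≠a[slow]=1 write a[2]=2, slow++,fast++
slow=2 fast=4: a[fast]=2=a[slow] dup, fast++
slow=2 fast=5: a[fast]=2=a[slow] dup, fast++
slow=2 fast=6: a[fast]=2=a[slow] dup, fast++
slow=2 fast=7: a[fast]=4≠a[slow]=2 write a[3]=4, slow++,fast++
slow=3 fast=8: a[fast]=5≠a[slow]=4 write a[4]=5, slow++,fast++
slow=4 fast=9: a[fast]=5=a[slow] dup, fast++
slow=4 fast=10: a[fast]=5=a[slow] dup, fast++
slow=4 fast=11: a[fast]=5=a[slow] dup, fast++
slow=4 fast=12: a[fast]=6≠a[slow]=5 write a[5]=6, slow++,fast++
slow=5 fast=13: a[fast]=8≠a[slow]=6 write a[6]=8, slow++,fast++
slow=6 fast=14: a[fast]=10≠a[slow]=8 write a[7]=10, slow++,fast++
slow=7 fast=15: a[fast]=11≠a[slow]=10 write a[8]=11, slow++,fast++
slow=8 fast=16: a[fast]=13≠a[slow]=11 write a[9]=13, slow++,fast++

length 9; prefix = [1, 2, 4, 5, 6, 8, 10, 11, 13]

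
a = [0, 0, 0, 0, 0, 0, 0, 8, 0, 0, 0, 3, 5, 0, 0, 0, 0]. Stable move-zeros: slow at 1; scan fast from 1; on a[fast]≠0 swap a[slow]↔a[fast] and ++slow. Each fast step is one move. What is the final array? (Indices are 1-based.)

[8, 3, 5, 0, 0, 0, 0, 0, 0, 0, 0, 0, 0, 0, 0, 0, 0]

slow=1 fast=1: a[fast]=0, fast++
slow=1 fast=2: a[fast]=0, fast++
slow=1 fast=3: a[fast]=0, fast++
slow=1 fast=4: a[fast]=0, fast++
slow=1 fast=5: a[fast]=0, fast++
slow=1 fast=6: a[fast]=0, fast++
slow=1 fast=7: a[fast]=0, fast++
slow=1 fast=8: a[fast]=8≠0 swap→a[1]=8, slow++,fast++
slow=2 fast=9: a[fast]=0, fast++
slow=2 fast=10: a[fast]=0, fast++
slow=2 fast=11: a[fast]=0, fast++
slow=2 fast=12: a[fast]=3≠0 swap→a[2]=3, slow++,fast++
slow=3 fast=13: a[fast]=5≠0 swap→a[3]=5, slow++,fast++
slow=4 fast=14: a[fast]=0, fast++
slow=4 fast=15: a[fast]=0, fast++
slow=4 fast=16: a[fast]=0, fast++
slow=4 fast=17: a[fast]=0, fast++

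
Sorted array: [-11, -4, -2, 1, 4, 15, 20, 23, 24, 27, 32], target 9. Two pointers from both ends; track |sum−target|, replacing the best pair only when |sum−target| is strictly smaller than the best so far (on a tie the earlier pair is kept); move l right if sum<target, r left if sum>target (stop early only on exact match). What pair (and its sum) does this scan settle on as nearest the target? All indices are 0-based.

pair (-11, 20) with sum 9 (|Δ|=0)

l=0 r=10: -11+32=21 d=12 *, r--
l=0 r=9: -11+27=16 d=7 *, r--
l=0 r=8: -11+24=13 d=4 *, r--
l=0 r=7: -11+23=12 d=3 *, r--
l=0 r=6: -11+20=9 d=0 *, stop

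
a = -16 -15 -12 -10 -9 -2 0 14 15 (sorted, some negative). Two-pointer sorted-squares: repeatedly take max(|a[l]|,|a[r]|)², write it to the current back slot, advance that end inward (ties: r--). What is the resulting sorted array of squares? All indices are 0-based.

[0, 4, 81, 100, 144, 196, 225, 225, 256]

[0,8] |-16|>|15| out[8]=256 → l++
[1,8] |-15|<=|15| out[7]=225 → r--
[1,7] |-15|>|14| out[6]=225 → l++
[2,7] |-12|<=|14| out[5]=196 → r--
[2,6] |-12|>|0| out[4]=144 → l++
[3,6] |-10|>|0| out[3]=100 → l++
[4,6] |-9|>|0| out[2]=81 → l++
[5,6] |-2|>|0| out[1]=4 → l++
[6,6] |0|<=|0| out[0]=0 → r--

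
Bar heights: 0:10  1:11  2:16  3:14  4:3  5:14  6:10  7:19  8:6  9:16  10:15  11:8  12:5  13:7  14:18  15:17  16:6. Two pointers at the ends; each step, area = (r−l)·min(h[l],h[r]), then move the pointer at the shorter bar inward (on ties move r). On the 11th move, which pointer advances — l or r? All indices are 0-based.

l=0 r=16: min(10,6)*16=96 best=96 *, r--
l=0 r=15: min(10,17)*15=150 best=150 *, l++
l=1 r=15: min(11,17)*14=154 best=154 *, l++
l=2 r=15: min(16,17)*13=208 best=208 *, l++
l=3 r=15: min(14,17)*12=168 best=208, l++
l=4 r=15: min(3,17)*11=33 best=208, l++
l=5 r=15: min(14,17)*10=140 best=208, l++
l=6 r=15: min(10,17)*9=90 best=208, l++
l=7 r=15: min(19,17)*8=136 best=208, r--
l=7 r=14: min(19,18)*7=126 best=208, r--
l=7 r=13: min(19,7)*6=42 best=208, r--

r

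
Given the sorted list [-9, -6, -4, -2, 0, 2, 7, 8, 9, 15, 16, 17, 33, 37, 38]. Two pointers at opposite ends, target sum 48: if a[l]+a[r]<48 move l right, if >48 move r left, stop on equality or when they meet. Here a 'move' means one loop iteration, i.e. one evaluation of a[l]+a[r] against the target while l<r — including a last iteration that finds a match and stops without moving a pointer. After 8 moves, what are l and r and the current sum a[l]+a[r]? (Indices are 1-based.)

l=1 r=15: -9+38=29 <48, l++
l=2 r=15: -6+38=32 <48, l++
l=3 r=15: -4+38=34 <48, l++
l=4 r=15: -2+38=36 <48, l++
l=5 r=15: 0+38=38 <48, l++
l=6 r=15: 2+38=40 <48, l++
l=7 r=15: 7+38=45 <48, l++
l=8 r=15: 8+38=46 <48, l++

l=9, r=15, sum=47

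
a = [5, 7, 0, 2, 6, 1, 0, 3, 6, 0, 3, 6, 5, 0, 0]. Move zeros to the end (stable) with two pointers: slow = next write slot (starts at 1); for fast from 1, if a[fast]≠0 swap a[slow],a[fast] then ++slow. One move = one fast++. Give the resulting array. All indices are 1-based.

(s=1,f=1) a[fast]=5≠0 swap→a[1]=5 → slow++,fast++
(s=2,f=2) a[fast]=7≠0 swap→a[2]=7 → slow++,fast++
(s=3,f=3) a[fast]=0 → fast++
(s=3,f=4) a[fast]=2≠0 swap→a[3]=2 → slow++,fast++
(s=4,f=5) a[fast]=6≠0 swap→a[4]=6 → slow++,fast++
(s=5,f=6) a[fast]=1≠0 swap→a[5]=1 → slow++,fast++
(s=6,f=7) a[fast]=0 → fast++
(s=6,f=8) a[fast]=3≠0 swap→a[6]=3 → slow++,fast++
(s=7,f=9) a[fast]=6≠0 swap→a[7]=6 → slow++,fast++
(s=8,f=10) a[fast]=0 → fast++
(s=8,f=11) a[fast]=3≠0 swap→a[8]=3 → slow++,fast++
(s=9,f=12) a[fast]=6≠0 swap→a[9]=6 → slow++,fast++
(s=10,f=13) a[fast]=5≠0 swap→a[10]=5 → slow++,fast++
(s=11,f=14) a[fast]=0 → fast++
(s=11,f=15) a[fast]=0 → fast++

[5, 7, 2, 6, 1, 3, 6, 3, 6, 5, 0, 0, 0, 0, 0]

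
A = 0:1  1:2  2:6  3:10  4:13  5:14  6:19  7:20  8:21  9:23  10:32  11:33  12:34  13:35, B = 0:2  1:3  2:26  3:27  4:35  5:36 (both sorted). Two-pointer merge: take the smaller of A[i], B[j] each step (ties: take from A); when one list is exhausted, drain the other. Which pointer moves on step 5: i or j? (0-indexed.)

i

[i=0,j=0] A[i]=1<=B[j]=2 take 1 → i++
[i=1,j=0] A[i]=2<=B[j]=2 take 2 → i++
[i=2,j=0] A[i]=6>B[j]=2 take 2 → j++
[i=2,j=1] A[i]=6>B[j]=3 take 3 → j++
[i=2,j=2] A[i]=6<=B[j]=26 take 6 → i++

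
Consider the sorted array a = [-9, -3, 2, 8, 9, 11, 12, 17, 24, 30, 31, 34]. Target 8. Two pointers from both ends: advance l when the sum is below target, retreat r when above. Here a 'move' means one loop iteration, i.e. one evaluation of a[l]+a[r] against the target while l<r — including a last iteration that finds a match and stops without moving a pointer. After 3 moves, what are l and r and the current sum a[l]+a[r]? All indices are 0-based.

[0,11] -9+34=25 >8 → r--
[0,10] -9+31=22 >8 → r--
[0,9] -9+30=21 >8 → r--

l=0, r=8, sum=15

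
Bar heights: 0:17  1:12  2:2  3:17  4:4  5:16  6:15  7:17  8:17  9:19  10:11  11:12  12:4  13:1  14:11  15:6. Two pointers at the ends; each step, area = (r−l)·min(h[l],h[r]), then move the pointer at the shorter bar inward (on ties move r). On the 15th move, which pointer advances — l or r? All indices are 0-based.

l

l=0 r=15: min(17,6)*15=90 best=90 *, r--
l=0 r=14: min(17,11)*14=154 best=154 *, r--
l=0 r=13: min(17,1)*13=13 best=154, r--
l=0 r=12: min(17,4)*12=48 best=154, r--
l=0 r=11: min(17,12)*11=132 best=154, r--
l=0 r=10: min(17,11)*10=110 best=154, r--
l=0 r=9: min(17,19)*9=153 best=154, l++
l=1 r=9: min(12,19)*8=96 best=154, l++
l=2 r=9: min(2,19)*7=14 best=154, l++
l=3 r=9: min(17,19)*6=102 best=154, l++
l=4 r=9: min(4,19)*5=20 best=154, l++
l=5 r=9: min(16,19)*4=64 best=154, l++
l=6 r=9: min(15,19)*3=45 best=154, l++
l=7 r=9: min(17,19)*2=34 best=154, l++
l=8 r=9: min(17,19)*1=17 best=154, l++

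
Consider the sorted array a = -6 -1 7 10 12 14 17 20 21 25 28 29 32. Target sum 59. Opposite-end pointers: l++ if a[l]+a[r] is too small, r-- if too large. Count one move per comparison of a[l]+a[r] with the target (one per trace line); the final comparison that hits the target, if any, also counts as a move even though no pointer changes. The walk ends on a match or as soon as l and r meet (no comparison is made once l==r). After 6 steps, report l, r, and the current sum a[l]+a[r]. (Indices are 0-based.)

l=6, r=12, sum=49

[0,12] -6+32=26 <59 → l++
[1,12] -1+32=31 <59 → l++
[2,12] 7+32=39 <59 → l++
[3,12] 10+32=42 <59 → l++
[4,12] 12+32=44 <59 → l++
[5,12] 14+32=46 <59 → l++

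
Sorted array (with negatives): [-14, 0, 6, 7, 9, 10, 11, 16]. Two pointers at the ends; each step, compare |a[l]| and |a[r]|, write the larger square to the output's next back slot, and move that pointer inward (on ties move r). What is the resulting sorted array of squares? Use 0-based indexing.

[0,7] |-14|<=|16| out[7]=256 → r--
[0,6] |-14|>|11| out[6]=196 → l++
[1,6] |0|<=|11| out[5]=121 → r--
[1,5] |0|<=|10| out[4]=100 → r--
[1,4] |0|<=|9| out[3]=81 → r--
[1,3] |0|<=|7| out[2]=49 → r--
[1,2] |0|<=|6| out[1]=36 → r--
[1,1] |0|<=|0| out[0]=0 → r--

[0, 36, 49, 81, 100, 121, 196, 256]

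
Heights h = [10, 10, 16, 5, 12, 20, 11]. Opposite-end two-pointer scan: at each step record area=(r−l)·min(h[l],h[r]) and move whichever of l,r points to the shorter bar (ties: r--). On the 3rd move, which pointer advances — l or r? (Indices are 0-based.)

r

l=0 r=6: min(10,11)*6=60 best=60 *, l++
l=1 r=6: min(10,11)*5=50 best=60, l++
l=2 r=6: min(16,11)*4=44 best=60, r--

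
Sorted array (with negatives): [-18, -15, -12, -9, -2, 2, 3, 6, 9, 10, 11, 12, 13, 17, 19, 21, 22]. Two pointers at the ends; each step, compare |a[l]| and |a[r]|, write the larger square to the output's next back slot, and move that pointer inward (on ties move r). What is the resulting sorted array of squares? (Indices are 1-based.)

[1,17] |-18|<=|22| out[17]=484 → r--
[1,16] |-18|<=|21| out[16]=441 → r--
[1,15] |-18|<=|19| out[15]=361 → r--
[1,14] |-18|>|17| out[14]=324 → l++
[2,14] |-15|<=|17| out[13]=289 → r--
[2,13] |-15|>|13| out[12]=225 → l++
[3,13] |-12|<=|13| out[11]=169 → r--
[3,12] |-12|<=|12| out[10]=144 → r--
[3,11] |-12|>|11| out[9]=144 → l++
[4,11] |-9|<=|11| out[8]=121 → r--
[4,10] |-9|<=|10| out[7]=100 → r--
[4,9] |-9|<=|9| out[6]=81 → r--
[4,8] |-9|>|6| out[5]=81 → l++
[5,8] |-2|<=|6| out[4]=36 → r--
[5,7] |-2|<=|3| out[3]=9 → r--
[5,6] |-2|<=|2| out[2]=4 → r--
[5,5] |-2|<=|-2| out[1]=4 → r--

[4, 4, 9, 36, 81, 81, 100, 121, 144, 144, 169, 225, 289, 324, 361, 441, 484]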